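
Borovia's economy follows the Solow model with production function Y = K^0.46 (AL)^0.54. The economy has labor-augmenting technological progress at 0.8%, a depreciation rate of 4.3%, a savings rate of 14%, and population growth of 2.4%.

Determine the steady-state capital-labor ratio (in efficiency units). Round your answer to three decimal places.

In steady state, investment equals break-even investment: s·k^α = (n + g + δ)·k.
Rearranging, k^(1−α) = s / (n + g + δ).
k^0.54 = 0.14 / (0.024 + 0.008 + 0.043) = 0.14 / 0.075 = 1.8667
k* = 1.8667^(1/0.54) ≈ 3.1768

k* ≈ 3.177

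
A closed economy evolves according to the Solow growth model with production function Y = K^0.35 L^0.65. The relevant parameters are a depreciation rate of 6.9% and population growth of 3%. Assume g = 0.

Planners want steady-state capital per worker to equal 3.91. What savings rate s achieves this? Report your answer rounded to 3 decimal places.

Steady state requires s·f(k) = (n + δ)·k, i.e. s·k^α = (n + δ)·k.
So s / (n + δ) = (k*)^(1−α) = 3.91^0.65 = 2.4261.
Therefore s = 2.4261 × (n + δ) = 2.4261 × 0.099 = 0.2402.

s ≈ 0.240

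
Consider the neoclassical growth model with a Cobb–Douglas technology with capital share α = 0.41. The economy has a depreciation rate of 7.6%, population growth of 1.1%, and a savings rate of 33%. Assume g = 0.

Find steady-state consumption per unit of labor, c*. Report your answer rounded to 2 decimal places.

c* = 1.69

Steady state requires s·f(k) = (n + δ)·k, i.e. s·k^α = (n + δ)·k.
Rearranging, k^(1−α) = s / (n + δ).
k^0.59 = 0.33 / (0.011 + 0.076) = 0.33 / 0.087 = 3.7931
k* = 3.7931^(1/0.59) ≈ 9.5796
y* = (k*)^α = 9.5796^0.41 ≈ 2.5255
c* = (1 − s)·y* = (1 − 0.33) × 2.5255 ≈ 1.6921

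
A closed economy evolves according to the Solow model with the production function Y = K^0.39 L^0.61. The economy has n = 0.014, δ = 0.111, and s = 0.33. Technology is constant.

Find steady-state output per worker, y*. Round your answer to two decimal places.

y* ≈ 1.86

In steady state, investment equals break-even investment: s·k^α = (n + δ)·k.
Dividing both sides by k: k^(1−α) = s / (n + δ).
k^0.61 = 0.33 / (0.014 + 0.111) = 0.33 / 0.125 = 2.6400
k* = 2.6400^(1/0.61) ≈ 4.9108
y* = (k*)^α = 4.9108^0.39 ≈ 1.8602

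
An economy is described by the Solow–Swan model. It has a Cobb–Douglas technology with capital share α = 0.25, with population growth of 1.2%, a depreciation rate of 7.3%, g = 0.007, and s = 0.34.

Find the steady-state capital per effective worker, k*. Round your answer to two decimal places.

Steady state requires s·f(k) = (n + g + δ)·k, i.e. s·k^α = (n + g + δ)·k.
Rearranging, k^(1−α) = s / (n + g + δ).
k^0.75 = 0.34 / (0.012 + 0.007 + 0.073) = 0.34 / 0.092 = 3.6957
k* = 3.6957^(1/0.75) ≈ 5.7139

k* = 5.71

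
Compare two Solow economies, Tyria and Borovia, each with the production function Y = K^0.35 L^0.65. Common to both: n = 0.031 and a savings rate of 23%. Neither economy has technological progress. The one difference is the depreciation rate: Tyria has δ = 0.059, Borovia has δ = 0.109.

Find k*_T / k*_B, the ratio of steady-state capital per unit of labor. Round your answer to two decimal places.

ratio ≈ 1.97

Steady-state k* = [s/(n + δ)]^(1/(1−α)), so the ratio is [ (s_T/(n + δ)_T) / (s_B/(n + δ)_B) ]^1.5385.
s_T/(n + δ)_T = 0.23/0.090 = 2.5556; s_B/(n + δ)_B = 0.23/0.140 = 1.6429.
Ratio = (2.5556/1.6429)^1.5385 = 1.5555^1.5385 ≈ 1.9733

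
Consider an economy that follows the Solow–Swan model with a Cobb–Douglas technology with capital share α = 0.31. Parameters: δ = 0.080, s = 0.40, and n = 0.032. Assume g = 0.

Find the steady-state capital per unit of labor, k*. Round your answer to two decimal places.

k* ≈ 6.33

At the steady state, Δk = 0, so s·k^α = (n + δ)·k.
Rearranging, k^(1−α) = s / (n + δ).
k^0.69 = 0.40 / (0.032 + 0.080) = 0.40 / 0.112 = 3.5714
k* = 3.5714^(1/0.69) ≈ 6.3273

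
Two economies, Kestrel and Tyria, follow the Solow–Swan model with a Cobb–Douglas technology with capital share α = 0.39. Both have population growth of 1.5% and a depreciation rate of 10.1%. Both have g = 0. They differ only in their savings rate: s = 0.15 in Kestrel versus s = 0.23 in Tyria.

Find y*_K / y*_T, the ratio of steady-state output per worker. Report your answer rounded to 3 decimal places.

Steady-state y* = [s/(n + δ)]^(α/(1−α)), so the ratio is [ (s_K/(n + δ)_K) / (s_T/(n + δ)_T) ]^0.6393.
s_K/(n + δ)_K = 0.15/0.116 = 1.2931; s_T/(n + δ)_T = 0.23/0.116 = 1.9828.
Ratio = (1.2931/1.9828)^0.6393 = 0.6522^0.6393 ≈ 0.7609

ratio ≈ 0.761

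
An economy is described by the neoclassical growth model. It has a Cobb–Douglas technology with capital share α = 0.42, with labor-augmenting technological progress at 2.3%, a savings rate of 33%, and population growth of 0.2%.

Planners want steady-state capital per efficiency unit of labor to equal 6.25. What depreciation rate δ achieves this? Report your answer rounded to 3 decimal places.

δ ≈ 0.089

In steady state, investment equals break-even investment: s·k^α = (n + g + δ)·k.
So s / (n + g + δ) = (k*)^(1−α) = 6.25^0.58 = 2.8947.
Therefore n + g + δ = s / 2.8947 = 0.33 / 2.8947 = 0.1140, so δ = 0.1140 − 0.025 = 0.0890.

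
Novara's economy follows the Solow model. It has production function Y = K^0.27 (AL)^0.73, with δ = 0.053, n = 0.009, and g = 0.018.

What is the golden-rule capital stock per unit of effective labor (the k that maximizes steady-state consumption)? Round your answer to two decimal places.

k_gold ≈ 5.29

The golden rule sets f'(k) = n + g + δ, i.e. α·k^(α−1) = n + g + δ.
So k^(1−α) = α / (n + g + δ) = 0.27 / 0.080 = 3.3750.
k_gold = 3.3750^(1/0.73) ≈ 5.2925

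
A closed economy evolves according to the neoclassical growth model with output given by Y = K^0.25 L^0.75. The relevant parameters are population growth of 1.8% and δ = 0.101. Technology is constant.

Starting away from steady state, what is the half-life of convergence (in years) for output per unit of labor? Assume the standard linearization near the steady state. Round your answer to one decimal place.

about 7.8 years

Near the steady state the convergence rate is λ = (1 − α)(n + δ).
λ = (1 − 0.25) × 0.119 = 0.75 × 0.119 = 0.08925
Half-life = ln 2 / λ = 0.6931 / 0.08925 ≈ 7.77 years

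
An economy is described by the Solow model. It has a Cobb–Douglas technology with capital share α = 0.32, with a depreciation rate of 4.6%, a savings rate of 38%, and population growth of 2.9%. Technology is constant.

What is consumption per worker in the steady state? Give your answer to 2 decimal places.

c* ≈ 1.33

Steady state requires s·f(k) = (n + δ)·k, i.e. s·k^α = (n + δ)·k.
Dividing both sides by k: k^(1−α) = s / (n + δ).
k^0.68 = 0.38 / (0.029 + 0.046) = 0.38 / 0.075 = 5.0667
k* = 5.0667^(1/0.68) ≈ 10.8733
y* = (k*)^α = 10.8733^0.32 ≈ 2.1460
c* = (1 − s)·y* = (1 − 0.38) × 2.1460 ≈ 1.3305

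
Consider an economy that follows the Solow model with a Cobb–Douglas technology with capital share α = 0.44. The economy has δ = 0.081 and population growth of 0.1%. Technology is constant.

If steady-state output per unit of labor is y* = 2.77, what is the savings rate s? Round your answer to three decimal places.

At the steady state, Δk = 0, so s·k^α = (n + δ)·k.
Since y* = [s/(n + δ)]^(α/(1−α)), we have s/(n + δ) = (y*)^((1−α)/α) = 2.77^1.2727 = 3.6572.
Therefore s = 3.6572 × (n + δ) = 3.6572 × 0.082 = 0.2999.

s ≈ 0.300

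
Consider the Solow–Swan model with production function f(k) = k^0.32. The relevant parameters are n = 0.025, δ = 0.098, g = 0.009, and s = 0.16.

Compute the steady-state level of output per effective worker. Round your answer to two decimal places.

y* ≈ 1.09

At the steady state, Δk = 0, so s·k^α = (n + g + δ)·k.
Rearranging, k^(1−α) = s / (n + g + δ).
k^0.68 = 0.16 / (0.025 + 0.009 + 0.098) = 0.16 / 0.132 = 1.2121
k* = 1.2121^(1/0.68) ≈ 1.3269
y* = (k*)^α = 1.3269^0.32 ≈ 1.0947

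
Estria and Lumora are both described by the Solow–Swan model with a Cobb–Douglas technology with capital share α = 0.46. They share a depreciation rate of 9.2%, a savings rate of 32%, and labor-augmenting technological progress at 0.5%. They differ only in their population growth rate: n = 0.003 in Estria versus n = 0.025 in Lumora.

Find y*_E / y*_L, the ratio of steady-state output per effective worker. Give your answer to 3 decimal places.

Steady-state y* = [s/(n + g + δ)]^(α/(1−α)), so the ratio is [ (s_E/(n + g + δ)_E) / (s_L/(n + g + δ)_L) ]^0.8519.
s_E/(n + g + δ)_E = 0.32/0.100 = 3.2000; s_L/(n + g + δ)_L = 0.32/0.122 = 2.6230.
Ratio = (3.2000/2.6230)^0.8519 = 1.2200^0.8519 ≈ 1.1846

ratio ≈ 1.185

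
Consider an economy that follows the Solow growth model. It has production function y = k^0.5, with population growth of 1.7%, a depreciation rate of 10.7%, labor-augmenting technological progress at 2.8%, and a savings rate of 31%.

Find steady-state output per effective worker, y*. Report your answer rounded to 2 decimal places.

y* = 2.04

In steady state, investment equals break-even investment: s·k^α = (n + g + δ)·k.
Rearranging, k^(1−α) = s / (n + g + δ).
k^0.5 = 0.31 / (0.017 + 0.028 + 0.107) = 0.31 / 0.152 = 2.0395
k* = 2.0395^(1/0.5) ≈ 4.1596
y* = (k*)^α = 4.1596^0.5 ≈ 2.0395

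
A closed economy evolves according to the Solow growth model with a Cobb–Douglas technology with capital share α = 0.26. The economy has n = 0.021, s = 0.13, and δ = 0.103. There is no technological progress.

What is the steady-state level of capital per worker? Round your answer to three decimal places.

k* ≈ 1.066

Steady state requires s·f(k) = (n + δ)·k, i.e. s·k^α = (n + δ)·k.
Rearranging, k^(1−α) = s / (n + δ).
k^0.74 = 0.13 / (0.021 + 0.103) = 0.13 / 0.124 = 1.0484
k* = 1.0484^(1/0.74) ≈ 1.0660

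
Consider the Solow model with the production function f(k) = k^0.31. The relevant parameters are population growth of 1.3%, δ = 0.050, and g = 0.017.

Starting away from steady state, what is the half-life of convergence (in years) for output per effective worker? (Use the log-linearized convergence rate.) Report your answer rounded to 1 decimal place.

about 12.6 years

Near the steady state the convergence rate is λ = (1 − α)(n + g + δ).
λ = (1 − 0.31) × 0.080 = 0.69 × 0.080 = 0.0552
Half-life = ln 2 / λ = 0.6931 / 0.0552 ≈ 12.56 years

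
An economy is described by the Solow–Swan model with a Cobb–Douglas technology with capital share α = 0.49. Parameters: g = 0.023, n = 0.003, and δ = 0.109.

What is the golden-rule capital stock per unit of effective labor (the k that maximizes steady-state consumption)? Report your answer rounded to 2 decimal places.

The golden rule sets f'(k) = n + g + δ, i.e. α·k^(α−1) = n + g + δ.
So k^(1−α) = α / (n + g + δ) = 0.49 / 0.135 = 3.6296.
k_gold = 3.6296^(1/0.51) ≈ 12.5246

k_gold ≈ 12.52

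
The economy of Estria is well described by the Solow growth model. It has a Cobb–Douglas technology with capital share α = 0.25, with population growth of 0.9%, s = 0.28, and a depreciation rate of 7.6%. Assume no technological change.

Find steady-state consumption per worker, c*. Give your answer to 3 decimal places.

In steady state, investment equals break-even investment: s·k^α = (n + δ)·k.
Dividing both sides by k: k^(1−α) = s / (n + δ).
k^0.75 = 0.28 / (0.009 + 0.076) = 0.28 / 0.085 = 3.2941
k* = 3.2941^(1/0.75) ≈ 4.9013
y* = (k*)^α = 4.9013^0.25 ≈ 1.4879
c* = (1 − s)·y* = (1 − 0.28) × 1.4879 ≈ 1.0713

c* = 1.071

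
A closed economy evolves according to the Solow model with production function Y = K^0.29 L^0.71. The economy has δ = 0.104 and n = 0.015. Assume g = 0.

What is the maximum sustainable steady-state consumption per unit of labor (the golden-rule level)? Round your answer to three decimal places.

c_gold ≈ 1.022

At the golden rule, f'(k) = n + δ, so α·k^(α−1) = n + δ and k_gold = (α/(n + δ))^(1/(1−α)).
k_gold = (0.29/0.119)^(1/0.71) = 2.4370^1.4085 ≈ 3.5066
c_gold = f(k_gold) − (n + δ)·k_gold = 1.4389 − 0.119×3.5066 ≈ 1.0216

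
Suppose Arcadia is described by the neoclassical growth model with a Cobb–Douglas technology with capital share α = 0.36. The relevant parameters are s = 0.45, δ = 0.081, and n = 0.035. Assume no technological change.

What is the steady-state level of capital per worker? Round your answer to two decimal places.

k* ≈ 8.32

Steady state requires s·f(k) = (n + δ)·k, i.e. s·k^α = (n + δ)·k.
Dividing both sides by k: k^(1−α) = s / (n + δ).
k^0.64 = 0.45 / (0.035 + 0.081) = 0.45 / 0.116 = 3.8793
k* = 3.8793^(1/0.64) ≈ 8.3162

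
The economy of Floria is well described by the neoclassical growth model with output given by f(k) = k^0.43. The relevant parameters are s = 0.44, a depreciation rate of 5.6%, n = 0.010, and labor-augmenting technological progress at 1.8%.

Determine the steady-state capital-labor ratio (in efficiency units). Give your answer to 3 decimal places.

At the steady state, Δk = 0, so s·k^α = (n + g + δ)·k.
Dividing both sides by k: k^(1−α) = s / (n + g + δ).
k^0.57 = 0.44 / (0.010 + 0.018 + 0.056) = 0.44 / 0.084 = 5.2381
k* = 5.2381^(1/0.57) ≈ 18.2687

k* ≈ 18.269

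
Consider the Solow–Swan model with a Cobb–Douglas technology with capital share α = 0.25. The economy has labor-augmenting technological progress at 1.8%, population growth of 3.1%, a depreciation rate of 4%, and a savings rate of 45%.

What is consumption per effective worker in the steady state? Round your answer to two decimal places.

c* ≈ 0.94

In steady state, investment equals break-even investment: s·k^α = (n + g + δ)·k.
Rearranging, k^(1−α) = s / (n + g + δ).
k^0.75 = 0.45 / (0.031 + 0.018 + 0.040) = 0.45 / 0.089 = 5.0562
k* = 5.0562^(1/0.75) ≈ 8.6783
y* = (k*)^α = 8.6783^0.25 ≈ 1.7164
c* = (1 − s)·y* = (1 − 0.45) × 1.7164 ≈ 0.9440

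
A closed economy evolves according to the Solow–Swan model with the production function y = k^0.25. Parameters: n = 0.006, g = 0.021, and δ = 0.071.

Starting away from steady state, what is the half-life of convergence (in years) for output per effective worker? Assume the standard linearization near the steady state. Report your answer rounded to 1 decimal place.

Near the steady state the convergence rate is λ = (1 − α)(n + g + δ).
λ = (1 − 0.25) × 0.098 = 0.75 × 0.098 = 0.0735
Half-life = ln 2 / λ = 0.6931 / 0.0735 ≈ 9.43 years

half-life ≈ 9.4 years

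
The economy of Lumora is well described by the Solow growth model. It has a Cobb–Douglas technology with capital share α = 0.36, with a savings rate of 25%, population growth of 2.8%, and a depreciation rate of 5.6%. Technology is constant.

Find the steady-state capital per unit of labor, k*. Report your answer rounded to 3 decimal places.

Steady state requires s·f(k) = (n + δ)·k, i.e. s·k^α = (n + δ)·k.
Dividing both sides by k: k^(1−α) = s / (n + δ).
k^0.64 = 0.25 / (0.028 + 0.056) = 0.25 / 0.084 = 2.9762
k* = 2.9762^(1/0.64) ≈ 5.4966

k* ≈ 5.497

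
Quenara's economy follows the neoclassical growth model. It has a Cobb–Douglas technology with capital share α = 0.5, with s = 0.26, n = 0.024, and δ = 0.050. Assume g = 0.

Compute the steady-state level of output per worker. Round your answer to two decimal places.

Steady state requires s·f(k) = (n + δ)·k, i.e. s·k^α = (n + δ)·k.
Dividing both sides by k: k^(1−α) = s / (n + δ).
k^0.5 = 0.26 / (0.024 + 0.050) = 0.26 / 0.074 = 3.5135
k* = 3.5135^(1/0.5) ≈ 12.3447
y* = (k*)^α = 12.3447^0.5 ≈ 3.5135

y* = 3.51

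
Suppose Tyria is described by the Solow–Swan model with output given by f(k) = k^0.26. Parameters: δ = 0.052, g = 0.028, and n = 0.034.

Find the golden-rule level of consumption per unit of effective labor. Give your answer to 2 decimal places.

c_gold ≈ 0.99

At the golden rule, f'(k) = n + g + δ, so α·k^(α−1) = n + g + δ and k_gold = (α/(n + g + δ))^(1/(1−α)).
k_gold = (0.26/0.114)^(1/0.74) = 2.2807^1.3514 ≈ 3.0471
c_gold = f(k_gold) − (n + g + δ)·k_gold = 1.3360 − 0.114×3.0471 ≈ 0.9886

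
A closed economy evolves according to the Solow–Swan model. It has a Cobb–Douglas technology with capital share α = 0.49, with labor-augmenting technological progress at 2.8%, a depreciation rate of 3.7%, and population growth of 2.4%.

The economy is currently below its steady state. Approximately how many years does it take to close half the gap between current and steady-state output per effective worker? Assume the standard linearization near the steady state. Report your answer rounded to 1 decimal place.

t_½ ≈ 15.3 years

Near the steady state the convergence rate is λ = (1 − α)(n + g + δ).
λ = (1 − 0.49) × 0.089 = 0.51 × 0.089 = 0.04539
Half-life = ln 2 / λ = 0.6931 / 0.04539 ≈ 15.27 years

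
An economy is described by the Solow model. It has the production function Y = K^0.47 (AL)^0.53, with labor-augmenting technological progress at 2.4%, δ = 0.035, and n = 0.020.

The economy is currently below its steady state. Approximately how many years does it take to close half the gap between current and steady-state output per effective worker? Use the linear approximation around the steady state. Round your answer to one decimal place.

Near the steady state the convergence rate is λ = (1 − α)(n + g + δ).
λ = (1 − 0.47) × 0.079 = 0.53 × 0.079 = 0.04187
Half-life = ln 2 / λ = 0.6931 / 0.04187 ≈ 16.55 years

half-life ≈ 16.6 years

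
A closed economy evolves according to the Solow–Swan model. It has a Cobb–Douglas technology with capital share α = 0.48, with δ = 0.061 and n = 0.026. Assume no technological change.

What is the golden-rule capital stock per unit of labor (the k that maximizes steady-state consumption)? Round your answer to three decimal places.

The golden rule sets f'(k) = n + δ, i.e. α·k^(α−1) = n + δ.
So k^(1−α) = α / (n + δ) = 0.48 / 0.087 = 5.5172.
k_gold = 5.5172^(1/0.52) ≈ 26.6921

k_gold ≈ 26.692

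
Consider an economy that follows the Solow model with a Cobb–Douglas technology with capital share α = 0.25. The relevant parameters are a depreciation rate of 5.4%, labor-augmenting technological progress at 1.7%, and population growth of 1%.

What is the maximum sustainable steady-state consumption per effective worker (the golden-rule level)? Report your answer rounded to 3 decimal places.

At the golden rule, f'(k) = n + g + δ, so α·k^(α−1) = n + g + δ and k_gold = (α/(n + g + δ))^(1/(1−α)).
k_gold = (0.25/0.081)^(1/0.75) = 3.0864^1.3333 ≈ 4.4935
c_gold = f(k_gold) − (n + g + δ)·k_gold = 1.4559 − 0.081×4.4935 ≈ 1.0919

c_gold ≈ 1.092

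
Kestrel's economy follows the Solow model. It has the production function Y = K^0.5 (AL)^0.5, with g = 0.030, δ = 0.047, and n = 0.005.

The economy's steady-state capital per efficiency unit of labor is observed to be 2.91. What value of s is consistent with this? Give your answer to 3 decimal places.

s ≈ 0.140

At the steady state, Δk = 0, so s·k^α = (n + g + δ)·k.
So s / (n + g + δ) = (k*)^(1−α) = 2.91^0.5 = 1.7059.
Therefore s = 1.7059 × (n + g + δ) = 1.7059 × 0.082 = 0.1399.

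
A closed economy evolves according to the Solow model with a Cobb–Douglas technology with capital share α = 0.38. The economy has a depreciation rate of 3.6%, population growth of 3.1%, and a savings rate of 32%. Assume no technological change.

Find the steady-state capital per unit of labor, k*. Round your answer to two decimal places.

At the steady state, Δk = 0, so s·k^α = (n + δ)·k.
Dividing both sides by k: k^(1−α) = s / (n + δ).
k^0.62 = 0.32 / (0.031 + 0.036) = 0.32 / 0.067 = 4.7761
k* = 4.7761^(1/0.62) ≈ 12.4532

k* = 12.45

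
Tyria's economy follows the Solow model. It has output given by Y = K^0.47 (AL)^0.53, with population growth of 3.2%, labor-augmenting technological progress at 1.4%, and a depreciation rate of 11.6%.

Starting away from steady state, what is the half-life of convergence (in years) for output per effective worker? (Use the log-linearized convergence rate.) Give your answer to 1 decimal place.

t_½ ≈ 8.1 years

Near the steady state the convergence rate is λ = (1 − α)(n + g + δ).
λ = (1 − 0.47) × 0.162 = 0.53 × 0.162 = 0.08586
Half-life = ln 2 / λ = 0.6931 / 0.08586 ≈ 8.07 years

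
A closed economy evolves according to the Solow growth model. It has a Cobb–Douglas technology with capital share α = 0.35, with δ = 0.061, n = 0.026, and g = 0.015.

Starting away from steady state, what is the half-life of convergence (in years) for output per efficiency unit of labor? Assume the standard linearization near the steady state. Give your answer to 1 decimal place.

Near the steady state the convergence rate is λ = (1 − α)(n + g + δ).
λ = (1 − 0.35) × 0.102 = 0.65 × 0.102 = 0.0663
Half-life = ln 2 / λ = 0.6931 / 0.0663 ≈ 10.45 years

about 10.5 years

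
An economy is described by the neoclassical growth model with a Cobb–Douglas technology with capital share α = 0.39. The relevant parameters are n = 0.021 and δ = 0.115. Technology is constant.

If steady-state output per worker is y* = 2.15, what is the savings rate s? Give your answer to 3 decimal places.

Steady state requires s·f(k) = (n + δ)·k, i.e. s·k^α = (n + δ)·k.
Since y* = [s/(n + δ)]^(α/(1−α)), we have s/(n + δ) = (y*)^((1−α)/α) = 2.15^1.5641 = 3.3111.
Therefore s = 3.3111 × (n + δ) = 3.3111 × 0.136 = 0.4503.

s ≈ 0.450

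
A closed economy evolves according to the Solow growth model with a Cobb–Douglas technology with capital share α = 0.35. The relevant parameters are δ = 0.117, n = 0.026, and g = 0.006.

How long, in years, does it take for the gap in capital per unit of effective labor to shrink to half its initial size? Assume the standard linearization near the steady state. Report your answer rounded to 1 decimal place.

half-life ≈ 7.2 years

Near the steady state the convergence rate is λ = (1 − α)(n + g + δ).
λ = (1 − 0.35) × 0.149 = 0.65 × 0.149 = 0.09685
Half-life = ln 2 / λ = 0.6931 / 0.09685 ≈ 7.16 years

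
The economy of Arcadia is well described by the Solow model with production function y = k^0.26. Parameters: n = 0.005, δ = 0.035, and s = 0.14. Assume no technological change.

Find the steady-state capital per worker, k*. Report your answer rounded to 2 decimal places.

k* = 5.44

At the steady state, Δk = 0, so s·k^α = (n + δ)·k.
Dividing both sides by k: k^(1−α) = s / (n + δ).
k^0.74 = 0.14 / (0.005 + 0.035) = 0.14 / 0.040 = 3.5000
k* = 3.5000^(1/0.74) ≈ 5.4353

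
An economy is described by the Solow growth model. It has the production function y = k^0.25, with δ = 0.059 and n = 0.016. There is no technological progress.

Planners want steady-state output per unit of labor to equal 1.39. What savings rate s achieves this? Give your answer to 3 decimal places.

s ≈ 0.201

In steady state, investment equals break-even investment: s·k^α = (n + δ)·k.
Since y* = [s/(n + δ)]^(α/(1−α)), we have s/(n + δ) = (y*)^((1−α)/α) = 1.39^3 = 2.6856.
Therefore s = 2.6856 × (n + δ) = 2.6856 × 0.075 = 0.2014.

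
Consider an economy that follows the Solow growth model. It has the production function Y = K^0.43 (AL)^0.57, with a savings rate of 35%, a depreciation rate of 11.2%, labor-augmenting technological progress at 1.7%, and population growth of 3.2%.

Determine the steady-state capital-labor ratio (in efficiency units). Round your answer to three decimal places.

k* = 3.905

In steady state, investment equals break-even investment: s·k^α = (n + g + δ)·k.
Rearranging, k^(1−α) = s / (n + g + δ).
k^0.57 = 0.35 / (0.032 + 0.017 + 0.112) = 0.35 / 0.161 = 2.1739
k* = 2.1739^(1/0.57) ≈ 3.9052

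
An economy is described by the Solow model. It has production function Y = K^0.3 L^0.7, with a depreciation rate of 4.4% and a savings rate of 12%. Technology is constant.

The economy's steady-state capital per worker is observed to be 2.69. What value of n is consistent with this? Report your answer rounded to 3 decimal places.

n ≈ 0.016

At the steady state, Δk = 0, so s·k^α = (n + δ)·k.
So s / (n + δ) = (k*)^(1−α) = 2.69^0.7 = 1.9991.
Therefore n + δ = s / 1.9991 = 0.12 / 1.9991 = 0.0600, so n = 0.0600 − 0.044 = 0.0160.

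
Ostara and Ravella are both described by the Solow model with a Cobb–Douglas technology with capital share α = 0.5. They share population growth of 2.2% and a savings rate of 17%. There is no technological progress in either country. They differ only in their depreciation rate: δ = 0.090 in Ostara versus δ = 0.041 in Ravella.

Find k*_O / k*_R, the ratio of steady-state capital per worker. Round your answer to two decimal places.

ratio ≈ 0.32

Steady-state k* = [s/(n + δ)]^(1/(1−α)), so the ratio is [ (s_O/(n + δ)_O) / (s_R/(n + δ)_R) ]^2.
s_O/(n + δ)_O = 0.17/0.112 = 1.5179; s_R/(n + δ)_R = 0.17/0.063 = 2.6984.
Ratio = (1.5179/2.6984)^2 = 0.5625^2 ≈ 0.3164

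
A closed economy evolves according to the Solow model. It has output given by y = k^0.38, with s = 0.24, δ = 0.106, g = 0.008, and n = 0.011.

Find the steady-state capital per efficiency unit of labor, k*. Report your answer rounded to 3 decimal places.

k* ≈ 2.864

In steady state, investment equals break-even investment: s·k^α = (n + g + δ)·k.
Rearranging, k^(1−α) = s / (n + g + δ).
k^0.62 = 0.24 / (0.011 + 0.008 + 0.106) = 0.24 / 0.125 = 1.9200
k* = 1.9200^(1/0.62) ≈ 2.8638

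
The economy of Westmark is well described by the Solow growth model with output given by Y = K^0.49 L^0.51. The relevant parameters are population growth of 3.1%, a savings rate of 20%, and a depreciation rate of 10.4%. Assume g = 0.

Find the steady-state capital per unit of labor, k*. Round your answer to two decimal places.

k* = 2.16

At the steady state, Δk = 0, so s·k^α = (n + δ)·k.
Rearranging, k^(1−α) = s / (n + δ).
k^0.51 = 0.20 / (0.031 + 0.104) = 0.20 / 0.135 = 1.4815
k* = 1.4815^(1/0.51) ≈ 2.1613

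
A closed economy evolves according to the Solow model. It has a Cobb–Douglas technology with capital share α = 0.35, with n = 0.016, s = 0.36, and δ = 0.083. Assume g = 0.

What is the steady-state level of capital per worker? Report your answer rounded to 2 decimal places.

At the steady state, Δk = 0, so s·k^α = (n + δ)·k.
Dividing both sides by k: k^(1−α) = s / (n + δ).
k^0.65 = 0.36 / (0.016 + 0.083) = 0.36 / 0.099 = 3.6364
k* = 3.6364^(1/0.65) ≈ 7.2874

k* = 7.29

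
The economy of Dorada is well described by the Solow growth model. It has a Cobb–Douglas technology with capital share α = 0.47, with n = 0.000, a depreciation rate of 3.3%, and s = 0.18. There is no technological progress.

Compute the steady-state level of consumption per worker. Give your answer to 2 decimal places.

Steady state requires s·f(k) = (n + δ)·k, i.e. s·k^α = (n + δ)·k.
Rearranging, k^(1−α) = s / (n + δ).
k^0.53 = 0.18 / (0.000 + 0.033) = 0.18 / 0.033 = 5.4545
k* = 5.4545^(1/0.53) ≈ 24.5529
y* = (k*)^α = 24.5529^0.47 ≈ 4.5014
c* = (1 − s)·y* = (1 − 0.18) × 4.5014 ≈ 3.6911

c* ≈ 3.69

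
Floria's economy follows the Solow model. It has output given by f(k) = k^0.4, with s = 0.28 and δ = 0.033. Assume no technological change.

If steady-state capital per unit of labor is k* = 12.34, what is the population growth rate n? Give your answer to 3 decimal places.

At the steady state, Δk = 0, so s·k^α = (n + δ)·k.
So s / (n + δ) = (k*)^(1−α) = 12.34^0.6 = 4.5164.
Therefore n + δ = s / 4.5164 = 0.28 / 4.5164 = 0.0620, so n = 0.0620 − 0.033 = 0.0290.

n ≈ 0.029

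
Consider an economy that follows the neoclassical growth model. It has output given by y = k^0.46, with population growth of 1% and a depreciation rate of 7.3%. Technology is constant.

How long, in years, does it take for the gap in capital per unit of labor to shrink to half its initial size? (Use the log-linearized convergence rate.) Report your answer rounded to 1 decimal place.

about 15.5 years

Near the steady state the convergence rate is λ = (1 − α)(n + δ).
λ = (1 − 0.46) × 0.083 = 0.54 × 0.083 = 0.04482
Half-life = ln 2 / λ = 0.6931 / 0.04482 ≈ 15.46 years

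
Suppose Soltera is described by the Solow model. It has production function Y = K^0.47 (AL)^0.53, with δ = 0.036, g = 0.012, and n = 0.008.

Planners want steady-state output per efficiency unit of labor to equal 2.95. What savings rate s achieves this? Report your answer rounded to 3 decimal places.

s ≈ 0.190

At the steady state, Δk = 0, so s·k^α = (n + g + δ)·k.
Since y* = [s/(n + g + δ)]^(α/(1−α)), we have s/(n + g + δ) = (y*)^((1−α)/α) = 2.95^1.1277 = 3.3870.
Therefore s = 3.3870 × (n + g + δ) = 3.3870 × 0.056 = 0.1897.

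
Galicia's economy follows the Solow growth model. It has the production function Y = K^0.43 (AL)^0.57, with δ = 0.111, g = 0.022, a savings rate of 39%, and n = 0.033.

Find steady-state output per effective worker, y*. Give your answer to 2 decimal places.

y* = 1.90

At the steady state, Δk = 0, so s·k^α = (n + g + δ)·k.
Dividing both sides by k: k^(1−α) = s / (n + g + δ).
k^0.57 = 0.39 / (0.033 + 0.022 + 0.111) = 0.39 / 0.166 = 2.3494
k* = 2.3494^(1/0.57) ≈ 4.4751
y* = (k*)^α = 4.4751^0.43 ≈ 1.9048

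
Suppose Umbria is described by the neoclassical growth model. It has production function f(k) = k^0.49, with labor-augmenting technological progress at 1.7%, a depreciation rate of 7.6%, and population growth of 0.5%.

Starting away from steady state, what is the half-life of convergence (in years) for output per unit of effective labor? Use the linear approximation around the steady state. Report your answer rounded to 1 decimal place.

about 13.9 years

Near the steady state the convergence rate is λ = (1 − α)(n + g + δ).
λ = (1 − 0.49) × 0.098 = 0.51 × 0.098 = 0.04998
Half-life = ln 2 / λ = 0.6931 / 0.04998 ≈ 13.87 years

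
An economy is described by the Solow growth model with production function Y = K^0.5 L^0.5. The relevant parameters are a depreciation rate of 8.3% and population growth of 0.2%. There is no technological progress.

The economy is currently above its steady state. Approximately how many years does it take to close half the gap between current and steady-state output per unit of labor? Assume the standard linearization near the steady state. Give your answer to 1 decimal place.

half-life ≈ 16.3 years

Near the steady state the convergence rate is λ = (1 − α)(n + δ).
λ = (1 − 0.5) × 0.085 = 0.5 × 0.085 = 0.0425
Half-life = ln 2 / λ = 0.6931 / 0.0425 ≈ 16.31 years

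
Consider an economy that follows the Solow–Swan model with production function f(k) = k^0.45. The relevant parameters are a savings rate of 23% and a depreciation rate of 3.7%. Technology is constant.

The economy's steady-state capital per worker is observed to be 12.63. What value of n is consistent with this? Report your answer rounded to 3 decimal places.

n ≈ 0.020

In steady state, investment equals break-even investment: s·k^α = (n + δ)·k.
So s / (n + δ) = (k*)^(1−α) = 12.63^0.55 = 4.0343.
Therefore n + δ = s / 4.0343 = 0.23 / 4.0343 = 0.0570, so n = 0.0570 − 0.037 = 0.0200.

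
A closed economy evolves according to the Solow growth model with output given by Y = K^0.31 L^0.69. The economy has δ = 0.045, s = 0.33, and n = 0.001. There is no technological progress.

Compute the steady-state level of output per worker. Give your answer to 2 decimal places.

Steady state requires s·f(k) = (n + δ)·k, i.e. s·k^α = (n + δ)·k.
Dividing both sides by k: k^(1−α) = s / (n + δ).
k^0.69 = 0.33 / (0.001 + 0.045) = 0.33 / 0.046 = 7.1739
k* = 7.1739^(1/0.69) ≈ 17.3870
y* = (k*)^α = 17.3870^0.31 ≈ 2.4236

y* ≈ 2.42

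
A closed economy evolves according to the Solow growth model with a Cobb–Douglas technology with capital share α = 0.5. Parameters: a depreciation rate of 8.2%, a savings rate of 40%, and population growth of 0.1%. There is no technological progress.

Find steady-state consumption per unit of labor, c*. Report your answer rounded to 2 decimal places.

Steady state requires s·f(k) = (n + δ)·k, i.e. s·k^α = (n + δ)·k.
Dividing both sides by k: k^(1−α) = s / (n + δ).
k^0.5 = 0.40 / (0.001 + 0.082) = 0.40 / 0.083 = 4.8193
k* = 4.8193^(1/0.5) ≈ 23.2257
y* = (k*)^α = 23.2257^0.5 ≈ 4.8193
c* = (1 − s)·y* = (1 − 0.40) × 4.8193 ≈ 2.8916

c* = 2.89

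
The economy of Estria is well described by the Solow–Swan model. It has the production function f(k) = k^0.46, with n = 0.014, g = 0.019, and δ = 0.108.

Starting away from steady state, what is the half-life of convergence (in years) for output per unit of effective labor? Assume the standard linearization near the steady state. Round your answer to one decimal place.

t_½ ≈ 9.1 years

Near the steady state the convergence rate is λ = (1 − α)(n + g + δ).
λ = (1 − 0.46) × 0.141 = 0.54 × 0.141 = 0.07614
Half-life = ln 2 / λ = 0.6931 / 0.07614 ≈ 9.10 years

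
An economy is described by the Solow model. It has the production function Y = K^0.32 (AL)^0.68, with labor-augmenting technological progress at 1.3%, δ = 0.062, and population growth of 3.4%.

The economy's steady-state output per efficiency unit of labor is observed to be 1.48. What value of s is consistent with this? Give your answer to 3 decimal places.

s ≈ 0.251

In steady state, investment equals break-even investment: s·k^α = (n + g + δ)·k.
Since y* = [s/(n + g + δ)]^(α/(1−α)), we have s/(n + g + δ) = (y*)^((1−α)/α) = 1.48^2.125 = 2.3004.
Therefore s = 2.3004 × (n + g + δ) = 2.3004 × 0.109 = 0.2507.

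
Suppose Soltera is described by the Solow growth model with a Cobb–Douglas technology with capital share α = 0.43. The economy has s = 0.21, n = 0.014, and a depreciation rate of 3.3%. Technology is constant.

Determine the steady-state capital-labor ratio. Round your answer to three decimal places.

Steady state requires s·f(k) = (n + δ)·k, i.e. s·k^α = (n + δ)·k.
Rearranging, k^(1−α) = s / (n + δ).
k^0.57 = 0.21 / (0.014 + 0.033) = 0.21 / 0.047 = 4.4681
k* = 4.4681^(1/0.57) ≈ 13.8219

k* = 13.822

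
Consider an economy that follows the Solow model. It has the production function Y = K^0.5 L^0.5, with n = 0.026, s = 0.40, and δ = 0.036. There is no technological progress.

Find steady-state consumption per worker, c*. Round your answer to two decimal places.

c* ≈ 3.87

Steady state requires s·f(k) = (n + δ)·k, i.e. s·k^α = (n + δ)·k.
Rearranging, k^(1−α) = s / (n + δ).
k^0.5 = 0.40 / (0.026 + 0.036) = 0.40 / 0.062 = 6.4516
k* = 6.4516^(1/0.5) ≈ 41.6231
y* = (k*)^α = 41.6231^0.5 ≈ 6.4516
c* = (1 − s)·y* = (1 − 0.40) × 6.4516 ≈ 3.8710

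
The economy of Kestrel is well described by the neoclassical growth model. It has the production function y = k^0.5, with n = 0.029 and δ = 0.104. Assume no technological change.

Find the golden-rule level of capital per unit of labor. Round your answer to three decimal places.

The golden rule sets f'(k) = n + δ, i.e. α·k^(α−1) = n + δ.
So k^(1−α) = α / (n + δ) = 0.5 / 0.133 = 3.7594.
k_gold = 3.7594^(1/0.5) ≈ 14.1331

k_gold ≈ 14.133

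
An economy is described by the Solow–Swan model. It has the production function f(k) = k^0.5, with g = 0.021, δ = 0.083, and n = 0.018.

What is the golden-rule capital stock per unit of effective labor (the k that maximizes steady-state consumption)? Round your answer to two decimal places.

The golden rule sets f'(k) = n + g + δ, i.e. α·k^(α−1) = n + g + δ.
So k^(1−α) = α / (n + g + δ) = 0.5 / 0.122 = 4.0984.
k_gold = 4.0984^(1/0.5) ≈ 16.7969

k_gold ≈ 16.80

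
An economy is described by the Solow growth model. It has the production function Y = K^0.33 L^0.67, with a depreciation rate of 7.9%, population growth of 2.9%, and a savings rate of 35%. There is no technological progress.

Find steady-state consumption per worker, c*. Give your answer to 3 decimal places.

c* ≈ 1.160

Steady state requires s·f(k) = (n + δ)·k, i.e. s·k^α = (n + δ)·k.
Dividing both sides by k: k^(1−α) = s / (n + δ).
k^0.67 = 0.35 / (0.029 + 0.079) = 0.35 / 0.108 = 3.2407
k* = 3.2407^(1/0.67) ≈ 5.7829
y* = (k*)^α = 5.7829^0.33 ≈ 1.7845
c* = (1 − s)·y* = (1 − 0.35) × 1.7845 ≈ 1.1599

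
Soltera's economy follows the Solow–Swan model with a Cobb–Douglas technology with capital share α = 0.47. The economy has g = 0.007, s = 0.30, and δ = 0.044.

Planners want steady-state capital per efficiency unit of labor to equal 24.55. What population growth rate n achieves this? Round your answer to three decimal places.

In steady state, investment equals break-even investment: s·k^α = (n + g + δ)·k.
So s / (n + g + δ) = (k*)^(1−α) = 24.55^0.53 = 5.4542.
Therefore n + g + δ = s / 5.4542 = 0.30 / 5.4542 = 0.0550, so n = 0.0550 − 0.051 = 0.0040.

n ≈ 0.004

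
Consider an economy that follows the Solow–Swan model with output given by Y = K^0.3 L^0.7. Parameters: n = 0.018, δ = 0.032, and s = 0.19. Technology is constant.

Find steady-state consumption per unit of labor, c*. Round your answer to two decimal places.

c* ≈ 1.44

At the steady state, Δk = 0, so s·k^α = (n + δ)·k.
Dividing both sides by k: k^(1−α) = s / (n + δ).
k^0.7 = 0.19 / (0.018 + 0.032) = 0.19 / 0.050 = 3.8000
k* = 3.8000^(1/0.7) ≈ 6.7338
y* = (k*)^α = 6.7338^0.3 ≈ 1.7721
c* = (1 − s)·y* = (1 − 0.19) × 1.7721 ≈ 1.4354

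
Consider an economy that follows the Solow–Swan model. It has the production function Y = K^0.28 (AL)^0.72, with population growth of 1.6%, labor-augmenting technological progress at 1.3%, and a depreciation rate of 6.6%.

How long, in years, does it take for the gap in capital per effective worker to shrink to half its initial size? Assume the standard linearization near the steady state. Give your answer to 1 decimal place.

Near the steady state the convergence rate is λ = (1 − α)(n + g + δ).
λ = (1 − 0.28) × 0.095 = 0.72 × 0.095 = 0.0684
Half-life = ln 2 / λ = 0.6931 / 0.0684 ≈ 10.13 years

half-life ≈ 10.1 years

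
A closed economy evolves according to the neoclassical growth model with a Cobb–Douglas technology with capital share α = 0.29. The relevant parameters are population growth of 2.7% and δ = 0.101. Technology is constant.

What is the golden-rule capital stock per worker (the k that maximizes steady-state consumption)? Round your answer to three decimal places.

k_gold ≈ 3.164

The golden rule sets f'(k) = n + δ, i.e. α·k^(α−1) = n + δ.
So k^(1−α) = α / (n + δ) = 0.29 / 0.128 = 2.2656.
k_gold = 2.2656^(1/0.71) ≈ 3.1642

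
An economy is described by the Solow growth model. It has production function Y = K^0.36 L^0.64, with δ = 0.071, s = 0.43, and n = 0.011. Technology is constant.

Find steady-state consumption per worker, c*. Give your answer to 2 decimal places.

c* ≈ 1.45

Steady state requires s·f(k) = (n + δ)·k, i.e. s·k^α = (n + δ)·k.
Dividing both sides by k: k^(1−α) = s / (n + δ).
k^0.64 = 0.43 / (0.011 + 0.071) = 0.43 / 0.082 = 5.2439
k* = 5.2439^(1/0.64) ≈ 13.3186
y* = (k*)^α = 13.3186^0.36 ≈ 2.5398
c* = (1 − s)·y* = (1 − 0.43) × 2.5398 ≈ 1.4477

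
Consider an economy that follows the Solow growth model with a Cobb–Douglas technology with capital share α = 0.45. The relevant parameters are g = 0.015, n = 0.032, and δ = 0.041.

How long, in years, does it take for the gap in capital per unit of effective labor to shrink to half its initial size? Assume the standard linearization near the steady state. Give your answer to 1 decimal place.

about 14.3 years

Near the steady state the convergence rate is λ = (1 − α)(n + g + δ).
λ = (1 − 0.45) × 0.088 = 0.55 × 0.088 = 0.0484
Half-life = ln 2 / λ = 0.6931 / 0.0484 ≈ 14.32 years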